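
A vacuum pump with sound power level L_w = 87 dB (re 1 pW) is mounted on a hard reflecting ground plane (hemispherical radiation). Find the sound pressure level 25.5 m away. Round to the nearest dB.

The power spreads over a hemisphere of area 2π·r², so L_p = L_w − 10·log₁₀(2π·r²).
2π·r² = 4086 m², 10·log₁₀ of that is 36.113 dB.
L_p = 87 − 36.113 = 50.89 dB.

51 dB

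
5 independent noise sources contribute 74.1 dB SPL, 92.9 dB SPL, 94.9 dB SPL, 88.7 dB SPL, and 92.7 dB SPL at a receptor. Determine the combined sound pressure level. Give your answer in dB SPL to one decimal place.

98.8 dB SPL

Incoherent sources combine by intensity addition: L_total = 10·log₁₀(Σ 10^(L_i/10)).
Σ 10^(L/10) = 10^(74.1/10) + 10^(92.9/10) + 10^(94.9/10) + 10^(88.7/10) + 10^(92.7/10) = 7.669e+09.
L_total = 10·log₁₀(7.669e+09) = 98.85 dB SPL.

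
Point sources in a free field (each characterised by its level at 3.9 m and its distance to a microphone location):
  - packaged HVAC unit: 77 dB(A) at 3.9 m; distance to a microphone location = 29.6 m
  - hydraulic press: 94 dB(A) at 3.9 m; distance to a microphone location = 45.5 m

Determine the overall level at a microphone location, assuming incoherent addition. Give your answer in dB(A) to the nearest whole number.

Apply inverse-square spreading to bring every level to the receiver, then sum 10^(L/10).
packaged HVAC unit: 77 − 20·log₁₀(29.6/3.9) = 77 − 17.60 = 59.40 dB(A).
hydraulic press: 94 − 20·log₁₀(45.5/3.9) = 94 − 21.34 = 72.66 dB(A).
Σ 10^(L/10) = 1.932e+07 → L_total = 10·log₁₀(1.932e+07) = 72.86 dB(A).

73 dB(A)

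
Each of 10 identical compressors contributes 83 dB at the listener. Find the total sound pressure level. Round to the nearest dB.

93 dB

With 10 equal, uncorrelated contributions the intensity is 10× that of one unit, giving a rise of 10·log₁₀ 10.
L_total = 83 + 10·log₁₀(10) = 83 + 10.000 = 93.00 dB.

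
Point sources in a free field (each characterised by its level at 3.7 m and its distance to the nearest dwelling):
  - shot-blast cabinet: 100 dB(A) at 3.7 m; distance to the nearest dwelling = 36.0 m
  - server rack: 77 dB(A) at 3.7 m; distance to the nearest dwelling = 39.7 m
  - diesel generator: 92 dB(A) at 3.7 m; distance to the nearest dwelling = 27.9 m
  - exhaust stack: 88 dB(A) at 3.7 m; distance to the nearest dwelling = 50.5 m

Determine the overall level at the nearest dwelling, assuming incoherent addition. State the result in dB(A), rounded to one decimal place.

First find each source's level at the receiver (point-source: −20·log₁₀(r/r_ref)), then combine on an intensity basis.
shot-blast cabinet: 100 − 20·log₁₀(36.0/3.7) = 100 − 19.76 = 80.24 dB(A).
server rack: 77 − 20·log₁₀(39.7/3.7) = 77 − 20.61 = 56.39 dB(A).
diesel generator: 92 − 20·log₁₀(27.9/3.7) = 92 − 17.55 = 74.45 dB(A).
exhaust stack: 88 − 20·log₁₀(50.5/3.7) = 88 − 22.70 = 65.30 dB(A).
Σ 10^(L/10) = 1.373e+08 → L_total = 10·log₁₀(1.373e+08) = 81.38 dB(A).

81.4 dB(A)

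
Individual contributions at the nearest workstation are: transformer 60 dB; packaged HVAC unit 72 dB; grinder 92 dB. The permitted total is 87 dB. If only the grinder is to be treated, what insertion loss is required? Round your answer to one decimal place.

5.1 dB

The untreated sources together contribute 10^(60/10) + 10^(72/10) = 1.685e+07, i.e. 72.27 dB.
The limit corresponds to 10^(87/10) = 5.012e+08; subtracting the fixed part leaves 4.843e+08 for the grinder, i.e. 86.85 dB.
Required insertion loss = 92 − 86.85 = 5.15 dB.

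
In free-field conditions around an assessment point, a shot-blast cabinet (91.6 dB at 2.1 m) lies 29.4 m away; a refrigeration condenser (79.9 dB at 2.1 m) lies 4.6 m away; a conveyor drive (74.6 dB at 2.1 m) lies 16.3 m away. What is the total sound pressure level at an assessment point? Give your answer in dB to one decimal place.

74.5 dB

Apply inverse-square spreading to bring every level to the receiver, then sum 10^(L/10).
shot-blast cabinet: 91.6 − 20·log₁₀(29.4/2.1) = 91.6 − 22.92 = 68.68 dB.
refrigeration condenser: 79.9 − 20·log₁₀(4.6/2.1) = 79.9 − 6.81 = 73.09 dB.
conveyor drive: 74.6 − 20·log₁₀(16.3/2.1) = 74.6 − 17.80 = 56.80 dB.
Σ 10^(L/10) = 2.822e+07 → L_total = 10·log₁₀(2.822e+07) = 74.51 dB.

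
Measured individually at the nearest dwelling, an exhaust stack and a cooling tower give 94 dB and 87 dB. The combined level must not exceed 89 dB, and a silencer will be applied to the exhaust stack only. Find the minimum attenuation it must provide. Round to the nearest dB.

The untreated sources together contribute 10^(87/10) = 5.012e+08, i.e. 87.00 dB.
To meet 89 dB overall, the treated exhaust stack may contribute at most 10^(89/10) − 5.012e+08 = 2.931e+08, i.e. 84.67 dB.
Required insertion loss = 94 − 84.67 = 9.33 dB.

9 dB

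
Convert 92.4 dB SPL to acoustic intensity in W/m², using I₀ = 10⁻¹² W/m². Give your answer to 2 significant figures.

0.0017 W/m²

I = I₀·10^(L/10) = 10⁻¹² × 10^(92.4/10) = 10^(-2.760).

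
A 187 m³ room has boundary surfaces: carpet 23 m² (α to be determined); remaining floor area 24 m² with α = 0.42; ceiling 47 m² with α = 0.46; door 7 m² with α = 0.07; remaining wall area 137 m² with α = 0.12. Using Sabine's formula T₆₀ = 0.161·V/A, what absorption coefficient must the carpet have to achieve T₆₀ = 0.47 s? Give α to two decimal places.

From T₆₀ = 0.161·V/A, the target T₆₀ = 0.47 s needs A = 0.161·187/0.47 = 64.06 m².
Absorption from the other surfaces = 24·0.42 + 47·0.46 + 7·0.07 + 137·0.12 = 48.63 m², so the carpet must supply 15.43 m² over 23 m².
α = 15.43/23 = 0.671.

0.67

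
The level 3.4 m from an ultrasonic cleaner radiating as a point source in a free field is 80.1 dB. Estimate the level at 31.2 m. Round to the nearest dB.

61 dB

For a point source, L₂ = L₁ − 20·log₁₀(r₂/r₁).
L₂ = 80.1 − 20·log₁₀(31.2/3.4) = 80.1 − 19.254 = 60.85 dB.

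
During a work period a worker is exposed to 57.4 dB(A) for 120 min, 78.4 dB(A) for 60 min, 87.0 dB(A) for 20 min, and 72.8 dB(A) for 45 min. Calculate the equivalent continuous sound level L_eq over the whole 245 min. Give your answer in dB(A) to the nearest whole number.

The energy average is taken in the linear domain: L_eq = 10·log₁₀[(Σ tᵢ·10^(Lᵢ/10))/T], T = 245 min.
Σ tᵢ·10^(Lᵢ/10) = 120·10^(57.4/10) + 60·10^(78.4/10) + 20·10^(87.0/10) + 45·10^(72.8/10) = 1.510e+10.
L_eq = 10·log₁₀(1.510e+10/245) = 77.90 dB(A).

78 dB(A)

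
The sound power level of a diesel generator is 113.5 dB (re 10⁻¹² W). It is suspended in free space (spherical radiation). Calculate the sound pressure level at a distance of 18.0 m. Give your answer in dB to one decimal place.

77.4 dB

The power spreads over a sphere of area 4π·r², so L_p = L_w − 10·log₁₀(4π·r²).
4π·r² = 4072 m², 10·log₁₀ of that is 36.098 dB.
L_p = 113.5 − 36.098 = 77.40 dB.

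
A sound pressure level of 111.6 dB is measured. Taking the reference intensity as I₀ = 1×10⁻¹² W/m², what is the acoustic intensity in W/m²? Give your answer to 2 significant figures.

L = 10·log₁₀(I/I₀) ⇒ I = I₀·10^(L/10) = 10⁻¹² × 10^11.16.

0.14 W/m²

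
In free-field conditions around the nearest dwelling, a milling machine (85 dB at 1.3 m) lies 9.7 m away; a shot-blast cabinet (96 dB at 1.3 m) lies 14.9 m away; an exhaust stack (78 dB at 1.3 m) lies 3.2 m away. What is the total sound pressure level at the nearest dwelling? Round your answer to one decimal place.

Apply inverse-square spreading to bring every level to the receiver, then sum 10^(L/10).
milling machine: 85 − 20·log₁₀(9.7/1.3) = 85 − 17.46 = 67.54 dB.
shot-blast cabinet: 96 − 20·log₁₀(14.9/1.3) = 96 − 21.18 = 74.82 dB.
exhaust stack: 78 − 20·log₁₀(3.2/1.3) = 78 − 7.82 = 70.18 dB.
Σ 10^(L/10) = 4.640e+07 → L_total = 10·log₁₀(4.640e+07) = 76.67 dB.

76.7 dB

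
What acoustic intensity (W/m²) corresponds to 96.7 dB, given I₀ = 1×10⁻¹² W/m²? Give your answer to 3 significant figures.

0.00468 W/m²

L = 10·log₁₀(I/I₀) ⇒ I = I₀·10^(L/10) = 10⁻¹² × 10^9.67.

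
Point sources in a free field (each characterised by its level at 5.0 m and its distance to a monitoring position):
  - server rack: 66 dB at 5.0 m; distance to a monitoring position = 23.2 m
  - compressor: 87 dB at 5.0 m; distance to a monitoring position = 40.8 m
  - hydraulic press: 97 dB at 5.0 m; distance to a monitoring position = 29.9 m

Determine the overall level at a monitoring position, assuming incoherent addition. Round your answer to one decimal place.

Apply inverse-square spreading to bring every level to the receiver, then sum 10^(L/10).
server rack: 66 − 20·log₁₀(23.2/5.0) = 66 − 13.33 = 52.67 dB.
compressor: 87 − 20·log₁₀(40.8/5.0) = 87 − 18.23 = 68.77 dB.
hydraulic press: 97 − 20·log₁₀(29.9/5.0) = 97 − 15.53 = 81.47 dB.
Σ 10^(L/10) = 1.479e+08 → L_total = 10·log₁₀(1.479e+08) = 81.70 dB.

81.7 dB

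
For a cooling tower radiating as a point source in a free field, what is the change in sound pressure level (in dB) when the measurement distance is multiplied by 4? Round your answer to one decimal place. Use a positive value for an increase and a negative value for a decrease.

A point source loses 6 dB per doubling of distance; generally ΔL = −20·log₁₀(r₂/r₁).
ΔL = −20·log₁₀(4) = -12.04 dB.

-12.0 dB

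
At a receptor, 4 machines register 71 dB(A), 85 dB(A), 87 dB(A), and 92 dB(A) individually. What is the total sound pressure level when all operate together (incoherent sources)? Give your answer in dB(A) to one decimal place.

Incoherent sources combine by intensity addition: L_total = 10·log₁₀(Σ 10^(L_i/10)).
Σ 10^(L/10) = 10^(71/10) + 10^(85/10) + 10^(87/10) + 10^(92/10) = 2.415e+09.
L_total = 10·log₁₀(2.415e+09) = 93.83 dB(A).

93.8 dB(A)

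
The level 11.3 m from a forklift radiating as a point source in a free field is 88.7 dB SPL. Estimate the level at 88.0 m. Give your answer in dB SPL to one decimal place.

70.9 dB SPL

Point-source attenuation: ΔL = 20·log₁₀(r₂/r₁) = 20·log₁₀(88.0/11.3) = 17.828 dB.
L₂ = 88.7 − 20·log₁₀(88.0/11.3) = 88.7 − 17.828 = 70.87 dB SPL.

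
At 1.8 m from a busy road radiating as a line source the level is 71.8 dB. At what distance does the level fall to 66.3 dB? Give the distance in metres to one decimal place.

6.4 m

For a line source L₁ − L₂ = 10·log₁₀(r₂/r₁), so r₂ = r₁·10^((L₁−L₂)/10).
r₂ = 1.8·10^((71.8−66.3)/10) = 1.8·10^(5.5/10) = 6.39 m.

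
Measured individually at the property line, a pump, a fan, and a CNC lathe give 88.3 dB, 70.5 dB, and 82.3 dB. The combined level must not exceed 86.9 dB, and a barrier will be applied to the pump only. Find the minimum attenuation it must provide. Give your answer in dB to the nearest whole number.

The untreated sources together contribute 10^(70.5/10) + 10^(82.3/10) = 1.810e+08, i.e. 82.58 dB.
The limit corresponds to 10^(86.9/10) = 4.898e+08; subtracting the fixed part leaves 3.087e+08 for the pump, i.e. 84.90 dB.
Required insertion loss = 88.3 − 84.90 = 3.40 dB.

3 dB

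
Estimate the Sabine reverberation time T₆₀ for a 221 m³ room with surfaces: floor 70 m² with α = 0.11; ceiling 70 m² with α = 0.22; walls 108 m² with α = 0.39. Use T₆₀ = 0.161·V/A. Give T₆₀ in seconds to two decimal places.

0.55 s

Total absorption A = 70·0.11 + 70·0.22 + 108·0.39 = 65.22 m² sabins.
T₆₀ = 0.161 × 221 / 65.22 = 0.546 s.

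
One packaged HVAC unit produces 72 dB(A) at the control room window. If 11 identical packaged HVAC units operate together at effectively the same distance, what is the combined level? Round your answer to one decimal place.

With 11 equal, uncorrelated contributions the intensity is 11× that of one unit, giving a rise of 10·log₁₀ 11.
L_total = 72 + 10·log₁₀(11) = 72 + 10.414 = 82.41 dB(A).

82.4 dB(A)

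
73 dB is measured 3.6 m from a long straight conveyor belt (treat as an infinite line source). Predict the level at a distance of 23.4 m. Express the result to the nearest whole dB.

Cylindrical spreading from a line source gives a 10·log₁₀(r₂/r₁) drop.
L₂ = 73 − 10·log₁₀(23.4/3.6) = 73 − 8.129 = 64.87 dB.

65 dB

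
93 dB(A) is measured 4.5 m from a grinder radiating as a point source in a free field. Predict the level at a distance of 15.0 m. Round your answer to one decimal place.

Spherical spreading from a point source gives a 20·log₁₀(r₂/r₁) drop.
L₂ = 93 − 20·log₁₀(15.0/4.5) = 93 − 10.458 = 82.54 dB(A).

82.5 dB(A)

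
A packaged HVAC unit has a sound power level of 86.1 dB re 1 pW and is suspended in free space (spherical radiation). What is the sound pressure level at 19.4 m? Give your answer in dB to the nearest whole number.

The power spreads over a sphere of area 4π·r², so L_p = L_w − 10·log₁₀(4π·r²).
4π·r² = 4729 m², 10·log₁₀ of that is 36.748 dB.
L_p = 86.1 − 36.748 = 49.35 dB.

49 dB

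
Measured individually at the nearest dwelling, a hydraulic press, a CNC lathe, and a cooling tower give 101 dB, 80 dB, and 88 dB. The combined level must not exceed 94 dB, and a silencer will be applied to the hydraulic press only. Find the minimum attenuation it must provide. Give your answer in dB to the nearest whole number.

Fixed contribution from the other sources: Σ 10^(L/10) = 10^(80/10) + 10^(88/10) = 7.310e+08 (88.64 dB).
The limit corresponds to 10^(94/10) = 2.512e+09; subtracting the fixed part leaves 1.781e+09 for the hydraulic press, i.e. 92.51 dB.
Required insertion loss = 101 − 92.51 = 8.49 dB.

8 dB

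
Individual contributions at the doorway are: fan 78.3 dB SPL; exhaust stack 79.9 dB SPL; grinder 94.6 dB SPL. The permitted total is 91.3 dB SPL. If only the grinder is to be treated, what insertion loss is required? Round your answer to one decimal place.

3.9 dB

Everything except the grinder sums to 10^(78.3/10) + 10^(79.9/10) = 1.653e+08 in linear terms, 82.18 dB SPL.
The limit corresponds to 10^(91.3/10) = 1.349e+09; subtracting the fixed part leaves 1.184e+09 for the grinder, i.e. 90.73 dB SPL.
So the grinder must be reduced from 94.6 to 90.73 dB SPL: IL = 3.87 dB.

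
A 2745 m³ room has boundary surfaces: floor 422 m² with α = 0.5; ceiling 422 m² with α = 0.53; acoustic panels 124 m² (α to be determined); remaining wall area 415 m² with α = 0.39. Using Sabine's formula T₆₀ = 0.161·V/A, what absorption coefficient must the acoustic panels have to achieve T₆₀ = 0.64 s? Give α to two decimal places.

A = 0.161·V/T₆₀ = 0.161·2745/0.64 = 690.54 m² sabins.
Absorption from the other surfaces = 422·0.5 + 422·0.53 + 415·0.39 = 596.51 m², so the acoustic panels must supply 94.03 m² over 124 m².
α = 94.03/124 = 0.758.

0.76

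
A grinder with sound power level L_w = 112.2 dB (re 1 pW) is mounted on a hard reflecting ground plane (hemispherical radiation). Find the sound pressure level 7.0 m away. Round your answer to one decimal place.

The power spreads over a hemisphere of area 2π·r², so L_p = L_w − 10·log₁₀(2π·r²).
2π·r² = 307.9 m², 10·log₁₀ of that is 24.884 dB.
L_p = 112.2 − 24.884 = 87.32 dB.

87.3 dB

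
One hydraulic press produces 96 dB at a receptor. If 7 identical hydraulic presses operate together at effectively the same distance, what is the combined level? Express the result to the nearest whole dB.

104 dB

With 7 equal, uncorrelated contributions the intensity is 7× that of one unit, giving a rise of 10·log₁₀ 7.
L_total = 96 + 10·log₁₀(7) = 96 + 8.451 = 104.45 dB.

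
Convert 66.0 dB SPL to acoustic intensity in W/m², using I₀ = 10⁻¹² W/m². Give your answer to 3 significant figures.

I/I₀ = 10^(66.0/10) = 3.981e+06, so I = 3.981e+06 × 10⁻¹² W/m².

3.98e-06 W/m²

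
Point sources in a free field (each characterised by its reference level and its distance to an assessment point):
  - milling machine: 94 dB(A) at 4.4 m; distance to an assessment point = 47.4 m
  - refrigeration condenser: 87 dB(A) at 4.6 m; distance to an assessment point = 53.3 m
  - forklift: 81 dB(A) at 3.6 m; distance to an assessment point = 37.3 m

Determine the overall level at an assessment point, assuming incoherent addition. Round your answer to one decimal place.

74.2 dB(A)

First find each source's level at the receiver (point-source: −20·log₁₀(r/r_ref)), then combine on an intensity basis.
milling machine: 94 − 20·log₁₀(47.4/4.4) = 94 − 20.65 = 73.35 dB(A).
refrigeration condenser: 87 − 20·log₁₀(53.3/4.6) = 87 − 21.28 = 65.72 dB(A).
forklift: 81 − 20·log₁₀(37.3/3.6) = 81 − 20.31 = 60.69 dB(A).
Σ 10^(L/10) = 2.655e+07 → L_total = 10·log₁₀(2.655e+07) = 74.24 dB(A).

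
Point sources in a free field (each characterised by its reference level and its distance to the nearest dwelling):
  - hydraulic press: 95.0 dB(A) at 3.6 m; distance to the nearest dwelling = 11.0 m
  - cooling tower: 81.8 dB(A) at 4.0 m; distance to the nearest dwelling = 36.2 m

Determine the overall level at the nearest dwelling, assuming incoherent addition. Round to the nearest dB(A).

Propagate each source to the receiver with L = L_ref − 20·log₁₀(r/r_ref), then add intensities.
hydraulic press: 95.0 − 20·log₁₀(11.0/3.6) = 95.0 − 9.70 = 85.30 dB(A).
cooling tower: 81.8 − 20·log₁₀(36.2/4.0) = 81.8 − 19.13 = 62.67 dB(A).
Σ 10^(L/10) = 3.406e+08 → L_total = 10·log₁₀(3.406e+08) = 85.32 dB(A).

85 dB(A)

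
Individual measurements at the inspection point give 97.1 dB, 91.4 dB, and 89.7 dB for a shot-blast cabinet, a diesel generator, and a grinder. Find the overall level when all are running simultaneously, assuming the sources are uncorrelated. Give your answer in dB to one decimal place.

For uncorrelated sources the intensities add, so convert each level to linear form, sum, and take 10·log₁₀ of the total.
Σ 10^(L/10) = 10^(97.1/10) + 10^(91.4/10) + 10^(89.7/10) = 7.442e+09.
L_total = 10·log₁₀(7.442e+09) = 98.72 dB.

98.7 dB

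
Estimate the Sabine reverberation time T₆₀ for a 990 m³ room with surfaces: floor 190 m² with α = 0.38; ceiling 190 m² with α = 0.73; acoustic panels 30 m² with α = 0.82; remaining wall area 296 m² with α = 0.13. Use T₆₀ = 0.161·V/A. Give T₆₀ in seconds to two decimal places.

0.58 s

A = Σ Sᵢαᵢ = 190·0.38 + 190·0.73 + 30·0.82 + 296·0.13 = 273.98 m².
T₆₀ = 0.161·V/A = 0.161·990/273.98 = 0.582 s.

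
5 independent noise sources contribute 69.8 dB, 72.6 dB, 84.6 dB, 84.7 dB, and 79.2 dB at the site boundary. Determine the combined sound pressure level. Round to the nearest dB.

88 dB

For uncorrelated sources the intensities add, so convert each level to linear form, sum, and take 10·log₁₀ of the total.
Σ 10^(L/10) = 10^(69.8/10) + 10^(72.6/10) + 10^(84.6/10) + 10^(84.7/10) + 10^(79.2/10) = 6.944e+08.
L_total = 10·log₁₀(6.944e+08) = 88.42 dB.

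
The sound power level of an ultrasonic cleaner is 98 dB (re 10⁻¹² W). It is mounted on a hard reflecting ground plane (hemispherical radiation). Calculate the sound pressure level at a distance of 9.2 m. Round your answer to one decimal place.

Free-field hemispherical radiation: L_p = L_w − 10·log₁₀(2π·r²), r = 9.2 m.
2π·r² = 531.8 m², 10·log₁₀ of that is 27.258 dB.
L_p = 98 − 27.258 = 70.74 dB.

70.7 dB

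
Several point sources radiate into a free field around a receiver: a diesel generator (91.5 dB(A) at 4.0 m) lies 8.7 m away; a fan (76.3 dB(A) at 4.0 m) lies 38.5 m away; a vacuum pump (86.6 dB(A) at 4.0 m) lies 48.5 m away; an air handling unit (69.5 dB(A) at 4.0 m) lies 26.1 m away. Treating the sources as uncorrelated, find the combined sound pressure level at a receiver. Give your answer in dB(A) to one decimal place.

First find each source's level at the receiver (point-source: −20·log₁₀(r/r_ref)), then combine on an intensity basis.
diesel generator: 91.5 − 20·log₁₀(8.7/4.0) = 91.5 − 6.75 = 84.75 dB(A).
fan: 76.3 − 20·log₁₀(38.5/4.0) = 76.3 − 19.67 = 56.63 dB(A).
vacuum pump: 86.6 − 20·log₁₀(48.5/4.0) = 86.6 − 21.67 = 64.93 dB(A).
air handling unit: 69.5 − 20·log₁₀(26.1/4.0) = 69.5 − 16.29 = 53.21 dB(A).
Σ 10^(L/10) = 3.024e+08 → L_total = 10·log₁₀(3.024e+08) = 84.81 dB(A).

84.8 dB(A)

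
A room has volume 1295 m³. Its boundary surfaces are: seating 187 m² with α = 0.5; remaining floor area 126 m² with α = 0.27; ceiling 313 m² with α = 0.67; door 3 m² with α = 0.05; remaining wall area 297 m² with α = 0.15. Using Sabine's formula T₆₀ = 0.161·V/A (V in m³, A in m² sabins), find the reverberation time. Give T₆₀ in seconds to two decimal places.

Summing Sᵢαᵢ: 187·0.5 + 126·0.27 + 313·0.67 + 3·0.05 + 297·0.15 = 381.93 m².
T₆₀ = 0.161·V/A = 0.161·1295/381.93 = 0.546 s.

0.55 s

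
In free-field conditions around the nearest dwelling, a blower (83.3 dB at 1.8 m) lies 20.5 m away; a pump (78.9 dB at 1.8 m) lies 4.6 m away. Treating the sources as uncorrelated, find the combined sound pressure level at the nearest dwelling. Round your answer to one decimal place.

Apply inverse-square spreading to bring every level to the receiver, then sum 10^(L/10).
blower: 83.3 − 20·log₁₀(20.5/1.8) = 83.3 − 21.13 = 62.17 dB.
pump: 78.9 − 20·log₁₀(4.6/1.8) = 78.9 − 8.15 = 70.75 dB.
Σ 10^(L/10) = 1.353e+07 → L_total = 10·log₁₀(1.353e+07) = 71.31 dB.

71.3 dB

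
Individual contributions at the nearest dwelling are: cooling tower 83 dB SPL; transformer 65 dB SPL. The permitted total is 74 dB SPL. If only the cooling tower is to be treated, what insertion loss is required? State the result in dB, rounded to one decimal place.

9.6 dB

Everything except the cooling tower sums to 10^(65/10) = 3.162e+06 in linear terms, 65.00 dB SPL.
To meet 74 dB SPL overall, the treated cooling tower may contribute at most 10^(74/10) − 3.162e+06 = 2.196e+07, i.e. 73.42 dB SPL.
Required insertion loss = 83 − 73.42 = 9.58 dB.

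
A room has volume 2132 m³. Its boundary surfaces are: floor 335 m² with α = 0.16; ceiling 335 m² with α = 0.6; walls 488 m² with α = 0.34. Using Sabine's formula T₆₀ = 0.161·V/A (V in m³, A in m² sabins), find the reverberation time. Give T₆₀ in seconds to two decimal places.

Total absorption A = 335·0.16 + 335·0.6 + 488·0.34 = 420.52 m² sabins.
T₆₀ = 0.161·V/A = 0.161·2132/420.52 = 0.816 s.

0.82 s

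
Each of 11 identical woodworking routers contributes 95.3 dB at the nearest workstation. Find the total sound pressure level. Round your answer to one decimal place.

105.7 dB

N identical incoherent sources raise the level by 10·log₁₀ N.
L_total = 95.3 + 10·log₁₀(11) = 95.3 + 10.414 = 105.71 dB.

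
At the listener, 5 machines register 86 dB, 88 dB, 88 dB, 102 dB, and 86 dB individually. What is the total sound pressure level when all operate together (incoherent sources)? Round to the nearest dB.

For uncorrelated sources the intensities add, so convert each level to linear form, sum, and take 10·log₁₀ of the total.
Σ 10^(L/10) = 10^(86/10) + 10^(88/10) + 10^(88/10) + 10^(102/10) + 10^(86/10) = 1.791e+10.
L_total = 10·log₁₀(1.791e+10) = 102.53 dB.

103 dB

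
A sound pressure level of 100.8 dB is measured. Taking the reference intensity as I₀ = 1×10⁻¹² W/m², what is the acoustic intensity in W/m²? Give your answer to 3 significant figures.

0.0120 W/m²

I/I₀ = 10^(100.8/10) = 1.202e+10, so I = 1.202e+10 × 10⁻¹² W/m².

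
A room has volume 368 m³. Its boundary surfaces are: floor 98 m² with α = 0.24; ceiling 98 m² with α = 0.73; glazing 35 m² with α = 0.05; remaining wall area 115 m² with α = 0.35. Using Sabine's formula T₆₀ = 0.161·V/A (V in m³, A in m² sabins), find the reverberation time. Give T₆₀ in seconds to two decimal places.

0.43 s

A = Σ Sᵢαᵢ = 98·0.24 + 98·0.73 + 35·0.05 + 115·0.35 = 137.06 m².
T₆₀ = 0.161 × 368 / 137.06 = 0.432 s.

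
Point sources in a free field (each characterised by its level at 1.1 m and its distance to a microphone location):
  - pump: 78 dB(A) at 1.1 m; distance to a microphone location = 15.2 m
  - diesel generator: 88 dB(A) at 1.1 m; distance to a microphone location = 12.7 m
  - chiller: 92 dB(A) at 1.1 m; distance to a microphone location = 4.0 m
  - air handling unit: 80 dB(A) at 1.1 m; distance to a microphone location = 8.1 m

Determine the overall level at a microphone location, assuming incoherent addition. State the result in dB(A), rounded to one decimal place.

81.0 dB(A)

Apply inverse-square spreading to bring every level to the receiver, then sum 10^(L/10).
pump: 78 − 20·log₁₀(15.2/1.1) = 78 − 22.81 = 55.19 dB(A).
diesel generator: 88 − 20·log₁₀(12.7/1.1) = 88 − 21.25 = 66.75 dB(A).
chiller: 92 − 20·log₁₀(4.0/1.1) = 92 − 11.21 = 80.79 dB(A).
air handling unit: 80 − 20·log₁₀(8.1/1.1) = 80 − 17.34 = 62.66 dB(A).
Σ 10^(L/10) = 1.268e+08 → L_total = 10·log₁₀(1.268e+08) = 81.03 dB(A).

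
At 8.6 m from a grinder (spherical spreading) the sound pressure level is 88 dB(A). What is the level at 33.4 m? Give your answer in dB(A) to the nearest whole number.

For a point source, L₂ = L₁ − 20·log₁₀(r₂/r₁).
L₂ = 88 − 20·log₁₀(33.4/8.6) = 88 − 11.785 = 76.22 dB(A).

76 dB(A)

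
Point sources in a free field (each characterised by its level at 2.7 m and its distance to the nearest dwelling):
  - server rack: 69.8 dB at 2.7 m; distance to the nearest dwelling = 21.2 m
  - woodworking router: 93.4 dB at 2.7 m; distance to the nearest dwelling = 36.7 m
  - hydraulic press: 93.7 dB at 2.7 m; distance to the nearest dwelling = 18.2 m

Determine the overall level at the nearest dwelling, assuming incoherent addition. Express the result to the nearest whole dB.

78 dB

Propagate each source to the receiver with L = L_ref − 20·log₁₀(r/r_ref), then add intensities.
server rack: 69.8 − 20·log₁₀(21.2/2.7) = 69.8 − 17.90 = 51.90 dB.
woodworking router: 93.4 − 20·log₁₀(36.7/2.7) = 93.4 − 22.67 = 70.73 dB.
hydraulic press: 93.7 − 20·log₁₀(18.2/2.7) = 93.7 − 16.57 = 77.13 dB.
Σ 10^(L/10) = 6.359e+07 → L_total = 10·log₁₀(6.359e+07) = 78.03 dB.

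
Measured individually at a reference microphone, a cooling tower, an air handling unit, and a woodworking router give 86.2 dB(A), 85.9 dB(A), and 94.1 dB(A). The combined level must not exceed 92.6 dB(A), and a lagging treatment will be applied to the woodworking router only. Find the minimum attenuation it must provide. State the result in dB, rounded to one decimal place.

The untreated sources together contribute 10^(86.2/10) + 10^(85.9/10) = 8.059e+08, i.e. 89.06 dB(A).
To meet 92.6 dB(A) overall, the treated woodworking router may contribute at most 10^(92.6/10) − 8.059e+08 = 1.014e+09, i.e. 90.06 dB(A).
So the woodworking router must be reduced from 94.1 to 90.06 dB(A): IL = 4.04 dB.

4.0 dB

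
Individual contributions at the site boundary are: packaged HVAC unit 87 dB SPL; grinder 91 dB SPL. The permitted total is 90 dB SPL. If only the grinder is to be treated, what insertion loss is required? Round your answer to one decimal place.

Everything except the grinder sums to 10^(87/10) = 5.012e+08 in linear terms, 87.00 dB SPL.
To meet 90 dB SPL overall, the treated grinder may contribute at most 10^(90/10) − 5.012e+08 = 4.988e+08, i.e. 86.98 dB SPL.
So the grinder must be reduced from 91 to 86.98 dB SPL: IL = 4.02 dB.

4.0 dB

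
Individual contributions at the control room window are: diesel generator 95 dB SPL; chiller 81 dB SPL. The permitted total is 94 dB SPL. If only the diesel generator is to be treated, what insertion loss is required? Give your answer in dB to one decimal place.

1.2 dB

The untreated sources together contribute 10^(81/10) = 1.259e+08, i.e. 81.00 dB SPL.
To meet 94 dB SPL overall, the treated diesel generator may contribute at most 10^(94/10) − 1.259e+08 = 2.386e+09, i.e. 93.78 dB SPL.
So the diesel generator must be reduced from 95 to 93.78 dB SPL: IL = 1.22 dB.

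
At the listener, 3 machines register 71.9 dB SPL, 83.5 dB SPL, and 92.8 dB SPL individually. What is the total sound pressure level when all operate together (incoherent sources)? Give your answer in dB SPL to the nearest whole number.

93 dB SPL

For uncorrelated sources the intensities add, so convert each level to linear form, sum, and take 10·log₁₀ of the total.
Σ 10^(L/10) = 10^(71.9/10) + 10^(83.5/10) + 10^(92.8/10) = 2.145e+09.
L_total = 10·log₁₀(2.145e+09) = 93.31 dB SPL.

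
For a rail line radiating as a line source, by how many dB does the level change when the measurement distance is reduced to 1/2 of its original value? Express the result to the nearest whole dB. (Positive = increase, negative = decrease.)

With cylindrical spreading the level changes by −10·log₁₀(r₂/r₁).
ΔL = −10·log₁₀(0.5) = +3.01 dB.

+3 dB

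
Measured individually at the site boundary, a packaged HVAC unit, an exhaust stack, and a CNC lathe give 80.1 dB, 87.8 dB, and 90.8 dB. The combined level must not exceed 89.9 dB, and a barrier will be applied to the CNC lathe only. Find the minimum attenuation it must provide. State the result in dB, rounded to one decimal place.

Fixed contribution from the other sources: Σ 10^(L/10) = 10^(80.1/10) + 10^(87.8/10) = 7.049e+08 (88.48 dB).
The limit corresponds to 10^(89.9/10) = 9.772e+08; subtracting the fixed part leaves 2.723e+08 for the CNC lathe, i.e. 84.35 dB.
So the CNC lathe must be reduced from 90.8 to 84.35 dB: IL = 6.45 dB.

6.4 dB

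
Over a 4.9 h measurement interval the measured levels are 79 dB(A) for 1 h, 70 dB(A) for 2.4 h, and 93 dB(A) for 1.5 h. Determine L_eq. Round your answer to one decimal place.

Weight each interval's intensity by its duration and average over T = 4.9 h:
Σ tᵢ·10^(Lᵢ/10) = 1·10^(79/10) + 2.4·10^(70/10) + 1.5·10^(93/10) = 3.096e+09.
L_eq = 10·log₁₀(3.096e+09/4.9) = 88.01 dB(A).

88.0 dB(A)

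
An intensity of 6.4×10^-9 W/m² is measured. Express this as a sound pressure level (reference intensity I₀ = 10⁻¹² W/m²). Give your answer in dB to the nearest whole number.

Dividing by I₀ shifts the exponent by 12: I/I₀ = 6.4×10^3.
L = 10·(0.8062 + 3) = 38.06 dB.

38 dB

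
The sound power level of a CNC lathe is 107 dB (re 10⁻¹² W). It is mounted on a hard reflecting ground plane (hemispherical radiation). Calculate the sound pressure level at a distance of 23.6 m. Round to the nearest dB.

The power spreads over a hemisphere of area 2π·r², so L_p = L_w − 10·log₁₀(2π·r²).
2π·r² = 3499 m², 10·log₁₀ of that is 35.440 dB.
L_p = 107 − 35.440 = 71.56 dB.

72 dB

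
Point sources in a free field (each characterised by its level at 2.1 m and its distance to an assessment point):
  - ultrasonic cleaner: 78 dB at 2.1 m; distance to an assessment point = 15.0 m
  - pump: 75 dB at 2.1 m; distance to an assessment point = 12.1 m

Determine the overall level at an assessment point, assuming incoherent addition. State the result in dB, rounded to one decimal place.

63.4 dB

Propagate each source to the receiver with L = L_ref − 20·log₁₀(r/r_ref), then add intensities.
ultrasonic cleaner: 78 − 20·log₁₀(15.0/2.1) = 78 − 17.08 = 60.92 dB.
pump: 75 − 20·log₁₀(12.1/2.1) = 75 − 15.21 = 59.79 dB.
Σ 10^(L/10) = 2.189e+06 → L_total = 10·log₁₀(2.189e+06) = 63.40 dB.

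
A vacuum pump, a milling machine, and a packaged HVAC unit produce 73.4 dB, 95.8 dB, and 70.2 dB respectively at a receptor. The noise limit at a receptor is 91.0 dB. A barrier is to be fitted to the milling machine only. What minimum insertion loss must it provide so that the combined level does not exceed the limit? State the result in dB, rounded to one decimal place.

The untreated sources together contribute 10^(73.4/10) + 10^(70.2/10) = 3.235e+07, i.e. 75.10 dB.
The limit corresponds to 10^(91.0/10) = 1.259e+09; subtracting the fixed part leaves 1.227e+09 for the milling machine, i.e. 90.89 dB.
So the milling machine must be reduced from 95.8 to 90.89 dB: IL = 4.91 dB.

4.9 dB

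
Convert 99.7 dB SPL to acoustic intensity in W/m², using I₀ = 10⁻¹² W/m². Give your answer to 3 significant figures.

0.00933 W/m²

I/I₀ = 10^(99.7/10) = 9.333e+09, so I = 9.333e+09 × 10⁻¹² W/m².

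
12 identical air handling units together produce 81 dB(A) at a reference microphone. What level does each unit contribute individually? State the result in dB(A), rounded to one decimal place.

70.2 dB(A)

Dividing the total intensity by 12 lowers the level by 10·log₁₀ 12 = 10.792 dB: L₁ = 81 − 10.792.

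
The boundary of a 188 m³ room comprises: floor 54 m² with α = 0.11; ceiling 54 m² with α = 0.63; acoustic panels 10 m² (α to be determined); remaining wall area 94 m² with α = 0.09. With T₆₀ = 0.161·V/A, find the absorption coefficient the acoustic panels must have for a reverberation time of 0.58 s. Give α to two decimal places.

From T₆₀ = 0.161·V/A, the target T₆₀ = 0.58 s needs A = 0.161·188/0.58 = 52.19 m².
Absorption from the other surfaces = 54·0.11 + 54·0.63 + 94·0.09 = 48.42 m², so the acoustic panels must supply 3.77 m² over 10 m².
α = 3.77/10 = 0.377.

0.38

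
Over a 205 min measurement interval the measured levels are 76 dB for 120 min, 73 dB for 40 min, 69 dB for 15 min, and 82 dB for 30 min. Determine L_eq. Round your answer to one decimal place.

77.1 dB

Weight each interval's intensity by its duration and average over T = 205 min:
Σ tᵢ·10^(Lᵢ/10) = 120·10^(76/10) + 40·10^(73/10) + 15·10^(69/10) + 30·10^(82/10) = 1.045e+10.
L_eq = 10·log₁₀(1.045e+10/205) = 77.07 dB.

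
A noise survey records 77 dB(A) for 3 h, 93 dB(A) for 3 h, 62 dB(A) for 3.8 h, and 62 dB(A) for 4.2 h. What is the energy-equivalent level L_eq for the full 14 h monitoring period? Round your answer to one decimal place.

The energy average is taken in the linear domain: L_eq = 10·log₁₀[(Σ tᵢ·10^(Lᵢ/10))/T], T = 14 h.
Σ tᵢ·10^(Lᵢ/10) = 3·10^(77/10) + 3·10^(93/10) + 3.8·10^(62/10) + 4.2·10^(62/10) = 6.149e+09.
L_eq = 10·log₁₀(6.149e+09/14) = 86.43 dB(A).

86.4 dB(A)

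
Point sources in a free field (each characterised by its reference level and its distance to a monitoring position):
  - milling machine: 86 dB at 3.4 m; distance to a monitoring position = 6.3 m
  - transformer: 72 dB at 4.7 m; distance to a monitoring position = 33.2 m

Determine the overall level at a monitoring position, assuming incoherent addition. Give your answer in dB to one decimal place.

Apply inverse-square spreading to bring every level to the receiver, then sum 10^(L/10).
milling machine: 86 − 20·log₁₀(6.3/3.4) = 86 − 5.36 = 80.64 dB.
transformer: 72 − 20·log₁₀(33.2/4.7) = 72 − 16.98 = 55.02 dB.
Σ 10^(L/10) = 1.163e+08 → L_total = 10·log₁₀(1.163e+08) = 80.65 dB.

80.7 dB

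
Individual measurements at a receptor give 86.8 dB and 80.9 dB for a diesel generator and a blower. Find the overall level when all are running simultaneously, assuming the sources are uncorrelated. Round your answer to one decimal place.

87.8 dB

For uncorrelated sources the intensities add, so convert each level to linear form, sum, and take 10·log₁₀ of the total.
Σ 10^(L/10) = 10^(86.8/10) + 10^(80.9/10) = 6.017e+08.
L_total = 10·log₁₀(6.017e+08) = 87.79 dB.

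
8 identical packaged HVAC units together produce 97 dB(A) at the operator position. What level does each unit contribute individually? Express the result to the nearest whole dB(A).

For N identical incoherent sources L_total = L₁ + 10·log₁₀ N, so L₁ = 97 − 10·log₁₀(8) = 97 − 9.031.

88 dB(A)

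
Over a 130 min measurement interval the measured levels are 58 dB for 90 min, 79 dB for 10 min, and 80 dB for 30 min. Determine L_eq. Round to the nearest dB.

The energy average is taken in the linear domain: L_eq = 10·log₁₀[(Σ tᵢ·10^(Lᵢ/10))/T], T = 130 min.
Σ tᵢ·10^(Lᵢ/10) = 90·10^(58/10) + 10·10^(79/10) + 30·10^(80/10) = 3.851e+09.
L_eq = 10·log₁₀(3.851e+09/130) = 74.72 dB.

75 dB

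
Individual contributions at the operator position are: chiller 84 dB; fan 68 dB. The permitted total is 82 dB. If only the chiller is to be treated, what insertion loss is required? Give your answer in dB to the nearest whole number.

2 dB

Everything except the chiller sums to 10^(68/10) = 6.310e+06 in linear terms, 68.00 dB.
The limit corresponds to 10^(82/10) = 1.585e+08; subtracting the fixed part leaves 1.522e+08 for the chiller, i.e. 81.82 dB.
Required insertion loss = 84 − 81.82 = 2.18 dB.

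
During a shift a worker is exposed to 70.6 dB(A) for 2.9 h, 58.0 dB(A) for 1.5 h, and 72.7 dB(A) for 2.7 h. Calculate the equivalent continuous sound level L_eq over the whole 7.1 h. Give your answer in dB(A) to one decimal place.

The energy average is taken in the linear domain: L_eq = 10·log₁₀[(Σ tᵢ·10^(Lᵢ/10))/T], T = 7.1 h.
Σ tᵢ·10^(Lᵢ/10) = 2.9·10^(70.6/10) + 1.5·10^(58.0/10) + 2.7·10^(72.7/10) = 8.452e+07.
L_eq = 10·log₁₀(8.452e+07/7.1) = 70.76 dB(A).

70.8 dB(A)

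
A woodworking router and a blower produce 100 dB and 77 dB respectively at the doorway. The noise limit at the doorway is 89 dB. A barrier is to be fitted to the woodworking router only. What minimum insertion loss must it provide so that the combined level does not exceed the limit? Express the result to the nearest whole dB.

11 dB

Everything except the woodworking router sums to 10^(77/10) = 5.012e+07 in linear terms, 77.00 dB.
The limit corresponds to 10^(89/10) = 7.943e+08; subtracting the fixed part leaves 7.442e+08 for the woodworking router, i.e. 88.72 dB.
Required insertion loss = 100 − 88.72 = 11.28 dB.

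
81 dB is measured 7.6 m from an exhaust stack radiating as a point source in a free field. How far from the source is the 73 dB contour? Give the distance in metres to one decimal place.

19.1 m

The 8.0 dB drop corresponds to a distance ratio of 10^(8.0/20) for a point source.
r₂ = 7.6·10^((81−73)/20) = 7.6·10^(8.0/20) = 19.09 m.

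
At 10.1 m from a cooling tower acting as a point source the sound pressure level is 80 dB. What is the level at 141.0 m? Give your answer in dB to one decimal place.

Spherical spreading from a point source gives a 20·log₁₀(r₂/r₁) drop.
L₂ = 80 − 20·log₁₀(141.0/10.1) = 80 − 22.898 = 57.10 dB.

57.1 dB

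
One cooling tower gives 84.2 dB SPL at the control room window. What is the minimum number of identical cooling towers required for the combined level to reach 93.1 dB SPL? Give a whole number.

The shortfall is 93.1 − 84.2 = 8.9 dB, and N units add 10·log₁₀ N, so need 10·log₁₀ N ≥ 8.9.
N ≥ 10^(8.9/10) = 7.762, so N = 8.

8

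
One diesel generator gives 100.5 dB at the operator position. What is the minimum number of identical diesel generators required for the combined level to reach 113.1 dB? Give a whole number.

19

N identical sources give L₁ + 10·log₁₀ N, so require 10·log₁₀ N ≥ 113.1 − 100.5 = 12.6 dB.
N ≥ 10^(12.6/10) = 18.197, so N = 19.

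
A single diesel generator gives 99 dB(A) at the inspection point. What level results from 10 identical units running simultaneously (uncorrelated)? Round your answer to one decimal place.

109.0 dB(A)

With 10 equal, uncorrelated contributions the intensity is 10× that of one unit, giving a rise of 10·log₁₀ 10.
L_total = 99 + 10·log₁₀(10) = 99 + 10.000 = 109.00 dB(A).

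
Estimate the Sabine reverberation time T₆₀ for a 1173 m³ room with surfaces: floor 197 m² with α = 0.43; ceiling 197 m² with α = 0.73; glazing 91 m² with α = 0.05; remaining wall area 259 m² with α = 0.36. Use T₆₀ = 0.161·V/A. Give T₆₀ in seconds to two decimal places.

0.58 s

A = Σ Sᵢαᵢ = 197·0.43 + 197·0.73 + 91·0.05 + 259·0.36 = 326.31 m².
T₆₀ = 0.161 × 1173 / 326.31 = 0.579 s.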